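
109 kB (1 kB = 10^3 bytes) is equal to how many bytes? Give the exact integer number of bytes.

109,000 bytes

109 × 1,000 = 109,000 bytes  (1 kB = 10^3 bytes)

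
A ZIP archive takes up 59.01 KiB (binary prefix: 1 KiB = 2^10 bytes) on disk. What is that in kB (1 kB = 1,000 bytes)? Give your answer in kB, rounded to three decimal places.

59.01 KiB × 1,024 bytes/KiB = 60,426.24 bytes
1 kB = 1,000 bytes
60,426.24 / 1,000 = 60.426 kB

60.426 kB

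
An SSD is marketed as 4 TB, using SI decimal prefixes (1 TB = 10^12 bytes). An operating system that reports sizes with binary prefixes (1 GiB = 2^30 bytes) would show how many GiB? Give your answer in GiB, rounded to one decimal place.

3,725.3 GiB

4 TB = 4 × 10^12 bytes = 4,000,000,000,000 bytes
1 GiB = 2^30 bytes = 1,073,741,824 bytes
4,000,000,000,000 / 1,073,741,824 = 3,725.3 GiB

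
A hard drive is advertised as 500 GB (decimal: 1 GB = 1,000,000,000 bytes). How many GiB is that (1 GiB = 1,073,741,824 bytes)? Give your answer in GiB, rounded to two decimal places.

500 GB = 500 × 10^9 bytes = 500,000,000,000 bytes
1 GiB = 2^30 bytes = 1,073,741,824 bytes
500,000,000,000 / 1,073,741,824 = 465.66 GiB

465.66 GiB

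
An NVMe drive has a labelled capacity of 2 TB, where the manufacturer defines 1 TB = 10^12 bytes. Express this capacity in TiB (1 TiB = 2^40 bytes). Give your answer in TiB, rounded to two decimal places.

2 TB = 2 × 10^12 bytes = 2,000,000,000,000 bytes
1 TiB = 1,099,511,627,776 bytes
2,000,000,000,000 / 1,099,511,627,776 = 1.82 TiB

1.82 TiB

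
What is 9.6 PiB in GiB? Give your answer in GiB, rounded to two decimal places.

9.6 PiB × 1,125,899,906,842,624 bytes/PiB = 10,808,639,105,689,190.4 bytes
1 GiB = 2^30 bytes = 1,073,741,824 bytes
10,808,639,105,689,190.4 / 1,073,741,824 = 10,066,329.60 GiB

10,066,329.60 GiB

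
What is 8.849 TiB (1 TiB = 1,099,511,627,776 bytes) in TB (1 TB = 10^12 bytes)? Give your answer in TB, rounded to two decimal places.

9.73 TB

8.849 TiB × 1,099,511,627,776 bytes/TiB = 9,729,578,394,189.824 bytes
1 TB = 10^12 bytes = 1,000,000,000,000 bytes
9,729,578,394,189.824 / 1,000,000,000,000 = 9.73 TB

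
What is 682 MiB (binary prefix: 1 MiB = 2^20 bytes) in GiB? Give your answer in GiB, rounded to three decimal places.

0.666 GiB

682 MiB = 682 × 2^20 bytes = 715,128,832 bytes
1 GiB = 1,073,741,824 bytes
715,128,832 / 1,073,741,824 = 0.666 GiB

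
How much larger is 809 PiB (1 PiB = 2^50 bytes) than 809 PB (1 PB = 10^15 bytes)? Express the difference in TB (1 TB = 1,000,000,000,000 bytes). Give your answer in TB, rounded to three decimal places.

101,853.025 TB

809 PiB = 809 × 1,125,899,906,842,624 = 910,853,024,635,682,816 bytes
809 PB = 809 × 1,000,000,000,000,000 = 809,000,000,000,000,000 bytes
difference = 101,853,024,635,682,816 bytes
101,853,024,635,682,816 / 1,000,000,000,000 = 101,853.025 TB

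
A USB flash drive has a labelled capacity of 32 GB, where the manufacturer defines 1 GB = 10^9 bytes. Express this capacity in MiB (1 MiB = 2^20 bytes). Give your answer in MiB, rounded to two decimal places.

30,517.58 MiB

32 GB = 32 × 10^9 bytes = 32,000,000,000 bytes
1 MiB = 2^20 bytes = 1,048,576 bytes
32,000,000,000 / 1,048,576 = 30,517.58 MiB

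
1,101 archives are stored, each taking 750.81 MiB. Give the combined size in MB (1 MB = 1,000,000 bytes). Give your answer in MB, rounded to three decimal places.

866,796.763 MB

Total = 1,101 × 750.81 MiB = 826641.81 MiB
= 826641.81 × 1,048,576 bytes = 866,796,762,562.56 bytes
1 MB = 1,000,000 bytes
866,796,762,562.56 / 1,000,000 = 866,796.763 MB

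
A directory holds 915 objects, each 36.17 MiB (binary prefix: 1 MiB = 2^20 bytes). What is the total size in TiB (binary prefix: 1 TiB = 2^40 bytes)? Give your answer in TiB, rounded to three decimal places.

Total = 915 × 36.17 MiB = 33095.55 MiB
= 33095.55 × 1,048,576 bytes = 34,703,199,436.8 bytes
1 TiB = 1,099,511,627,776 bytes
34,703,199,436.8 / 1,099,511,627,776 = 0.032 TiB

0.032 TiB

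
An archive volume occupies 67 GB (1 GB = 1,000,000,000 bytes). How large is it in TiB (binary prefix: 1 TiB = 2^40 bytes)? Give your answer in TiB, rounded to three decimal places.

67 GB × 1,000,000,000 bytes/GB = 67,000,000,000 bytes
1 TiB = 1,099,511,627,776 bytes
67,000,000,000 / 1,099,511,627,776 = 0.061 TiB

0.061 TiB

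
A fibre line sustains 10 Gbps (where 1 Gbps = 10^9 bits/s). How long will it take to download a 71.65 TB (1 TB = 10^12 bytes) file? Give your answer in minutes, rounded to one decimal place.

955.3 minutes

71.65 TB = 71,650,000,000,000 bytes = 573,200,000,000,000 bits
10 Gbps = 10,000,000,000 bits/s
time = 573,200,000,000,000 / 10,000,000,000 = 57,320.00 s
57,320.00 s / 60 = 955.3 minutes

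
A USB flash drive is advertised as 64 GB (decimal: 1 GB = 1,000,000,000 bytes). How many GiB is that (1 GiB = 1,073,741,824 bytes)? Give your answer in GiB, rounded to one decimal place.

59.6 GiB

64 GB = 64 × 10^9 bytes = 64,000,000,000 bytes
1 GiB = 2^30 bytes = 1,073,741,824 bytes
64,000,000,000 / 1,073,741,824 = 59.6 GiB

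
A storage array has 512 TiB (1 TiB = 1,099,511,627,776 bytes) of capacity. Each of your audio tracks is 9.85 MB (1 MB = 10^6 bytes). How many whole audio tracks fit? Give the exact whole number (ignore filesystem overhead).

Capacity: 512 TiB = 562,949,953,421,312 bytes
Per item: 9.85 MB = 9,850,000 bytes
⌊562,949,953,421,312 / 9,850,000⌋ = 57,152,279

57,152,279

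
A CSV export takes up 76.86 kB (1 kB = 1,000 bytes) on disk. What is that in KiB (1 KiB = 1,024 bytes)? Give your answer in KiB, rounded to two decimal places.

76.86 kB × 1,000 bytes/kB = 76,860 bytes
1 KiB = 2^10 bytes = 1,024 bytes
76,860 / 1,024 = 75.06 KiB

75.06 KiB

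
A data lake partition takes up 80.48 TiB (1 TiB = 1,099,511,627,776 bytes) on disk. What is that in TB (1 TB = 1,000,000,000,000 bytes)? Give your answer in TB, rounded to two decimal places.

88.49 TB

80.48 TiB = 80.48 × 2^40 bytes = 88,488,695,803,412.48 bytes
1 TB = 1,000,000,000,000 bytes
88,488,695,803,412.48 / 1,000,000,000,000 = 88.49 TB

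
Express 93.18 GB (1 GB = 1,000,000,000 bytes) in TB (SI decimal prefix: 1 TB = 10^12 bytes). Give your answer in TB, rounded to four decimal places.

0.0932 TB

93.18 GB = 93.18 × 10^9 bytes = 93,180,000,000 bytes
1 TB = 10^12 bytes = 1,000,000,000,000 bytes
93,180,000,000 / 1,000,000,000,000 = 0.0932 TB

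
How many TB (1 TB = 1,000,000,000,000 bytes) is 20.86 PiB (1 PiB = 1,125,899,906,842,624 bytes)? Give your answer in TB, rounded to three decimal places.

23,486.272 TB

20.86 PiB = 20.86 × 2^50 bytes = 23,486,272,056,737,136.64 bytes
1 TB = 1,000,000,000,000 bytes
23,486,272,056,737,136.64 / 1,000,000,000,000 = 23,486.272 TB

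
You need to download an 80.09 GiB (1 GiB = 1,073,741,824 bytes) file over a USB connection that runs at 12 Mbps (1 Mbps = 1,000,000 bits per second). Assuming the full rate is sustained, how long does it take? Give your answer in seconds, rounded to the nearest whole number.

80.09 GiB = 85,995,982,684.16 bytes = 687,967,861,473.28 bits
12 Mbps = 12,000,000 bits/s
time = 687,967,861,473.28 / 12,000,000 = 57,331 s

57,331 seconds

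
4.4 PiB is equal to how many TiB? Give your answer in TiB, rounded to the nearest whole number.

4.4 PiB = 4.4 × 2^50 bytes = 4,953,959,590,107,545.6 bytes
1 TiB = 1,099,511,627,776 bytes
4,953,959,590,107,545.6 / 1,099,511,627,776 = 4,506 TiB

4,506 TiB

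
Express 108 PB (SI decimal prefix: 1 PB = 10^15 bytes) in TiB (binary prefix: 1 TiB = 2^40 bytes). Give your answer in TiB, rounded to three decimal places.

108 PB × 1,000,000,000,000,000 bytes/PB = 108,000,000,000,000,000 bytes
1 TiB = 2^40 bytes = 1,099,511,627,776 bytes
108,000,000,000,000,000 / 1,099,511,627,776 = 98,225.428 TiB

98,225.428 TiB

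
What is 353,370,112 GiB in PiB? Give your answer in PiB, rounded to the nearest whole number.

353,370,112 GiB × 1,073,741,824 bytes/GiB = 379,428,268,605,964,288 bytes
1 PiB = 1,125,899,906,842,624 bytes
379,428,268,605,964,288 / 1,125,899,906,842,624 = 337 PiB

337 PiB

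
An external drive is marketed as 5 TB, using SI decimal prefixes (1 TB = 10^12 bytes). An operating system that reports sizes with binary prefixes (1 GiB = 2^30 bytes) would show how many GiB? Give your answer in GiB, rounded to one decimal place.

4,656.6 GiB

5 TB × 1,000,000,000,000 bytes/TB = 5,000,000,000,000 bytes
1 GiB = 2^30 bytes = 1,073,741,824 bytes
5,000,000,000,000 / 1,073,741,824 = 4,656.6 GiB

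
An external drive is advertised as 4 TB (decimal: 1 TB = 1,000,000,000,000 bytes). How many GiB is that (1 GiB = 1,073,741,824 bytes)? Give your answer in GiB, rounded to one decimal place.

3,725.3 GiB

4 TB = 4 × 10^12 bytes = 4,000,000,000,000 bytes
1 GiB = 2^30 bytes = 1,073,741,824 bytes
4,000,000,000,000 / 1,073,741,824 = 3,725.3 GiB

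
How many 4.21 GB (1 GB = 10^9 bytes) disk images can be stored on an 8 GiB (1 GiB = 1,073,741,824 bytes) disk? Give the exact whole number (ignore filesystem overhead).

2

Capacity: 8 GiB = 8,589,934,592 bytes
Per item: 4.21 GB = 4,210,000,000 bytes
⌊8,589,934,592 / 4,210,000,000⌋ = 2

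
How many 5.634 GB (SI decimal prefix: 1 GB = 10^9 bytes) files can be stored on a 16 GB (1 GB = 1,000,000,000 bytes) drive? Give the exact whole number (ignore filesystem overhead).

2

Capacity: 16 GB = 16,000,000,000 bytes
Per item: 5.634 GB = 5,634,000,000 bytes
⌊16,000,000,000 / 5,634,000,000⌋ = 2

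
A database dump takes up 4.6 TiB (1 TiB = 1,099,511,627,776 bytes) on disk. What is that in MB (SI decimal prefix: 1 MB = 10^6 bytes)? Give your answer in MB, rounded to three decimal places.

4.6 TiB × 1,099,511,627,776 bytes/TiB = 5,057,753,487,769.6 bytes
1 MB = 1,000,000 bytes
5,057,753,487,769.6 / 1,000,000 = 5,057,753.488 MB

5,057,753.488 MB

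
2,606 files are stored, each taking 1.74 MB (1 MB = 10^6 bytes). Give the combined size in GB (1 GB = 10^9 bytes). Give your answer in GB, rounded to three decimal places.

Total = 2,606 × 1.74 MB = 4534.44 MB
= 4534.44 × 1,000,000 bytes = 4,534,440,000 bytes
1 GB = 1,000,000,000 bytes
4,534,440,000 / 1,000,000,000 = 4.534 GB

4.534 GB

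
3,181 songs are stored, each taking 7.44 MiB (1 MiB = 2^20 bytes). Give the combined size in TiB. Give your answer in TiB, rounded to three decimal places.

Total = 3,181 × 7.44 MiB = 23666.64 MiB
= 23666.64 × 1,048,576 bytes = 24,816,270,704.64 bytes
1 TiB = 1,099,511,627,776 bytes
24,816,270,704.64 / 1,099,511,627,776 = 0.023 TiB

0.023 TiB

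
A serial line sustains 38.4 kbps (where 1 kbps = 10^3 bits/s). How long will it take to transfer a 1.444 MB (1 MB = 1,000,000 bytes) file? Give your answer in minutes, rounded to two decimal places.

1.444 MB = 1,444,000 bytes = 11,552,000 bits
38.4 kbps = 38,400 bits/s
time = 11,552,000 / 38,400 = 300.833 s
300.833 s / 60 = 5.01 minutes

5.01 minutes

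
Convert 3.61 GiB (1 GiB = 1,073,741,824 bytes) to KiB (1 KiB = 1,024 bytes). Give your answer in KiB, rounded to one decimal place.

3.61 GiB = 3.61 × 2^30 bytes = 3,876,207,984.64 bytes
1 KiB = 1,024 bytes
3,876,207,984.64 / 1,024 = 3,785,359.4 KiB

3,785,359.4 KiB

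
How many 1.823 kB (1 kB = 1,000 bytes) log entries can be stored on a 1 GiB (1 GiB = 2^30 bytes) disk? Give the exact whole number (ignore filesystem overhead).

588,997

Capacity: 1 GiB = 1,073,741,824 bytes
Per item: 1.823 kB = 1,823 bytes
⌊1,073,741,824 / 1,823⌋ = 588,997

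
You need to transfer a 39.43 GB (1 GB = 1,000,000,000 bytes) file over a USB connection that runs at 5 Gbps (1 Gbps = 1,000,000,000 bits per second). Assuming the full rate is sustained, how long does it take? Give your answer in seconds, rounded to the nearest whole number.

39.43 GB = 39,430,000,000 bytes = 315,440,000,000 bits
5 Gbps = 5,000,000,000 bits/s
time = 315,440,000,000 / 5,000,000,000 = 63 s

63 seconds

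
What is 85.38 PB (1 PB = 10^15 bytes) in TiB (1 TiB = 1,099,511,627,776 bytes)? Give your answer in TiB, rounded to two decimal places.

77,652.66 TiB

85.38 PB = 85.38 × 10^15 bytes = 85,380,000,000,000,000 bytes
1 TiB = 2^40 bytes = 1,099,511,627,776 bytes
85,380,000,000,000,000 / 1,099,511,627,776 = 77,652.66 TiB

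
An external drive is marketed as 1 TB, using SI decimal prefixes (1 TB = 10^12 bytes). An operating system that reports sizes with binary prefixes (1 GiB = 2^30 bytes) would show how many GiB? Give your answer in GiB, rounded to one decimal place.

1 TB = 1 × 10^12 bytes = 1,000,000,000,000 bytes
1 GiB = 2^30 bytes = 1,073,741,824 bytes
1,000,000,000,000 / 1,073,741,824 = 931.3 GiB

931.3 GiB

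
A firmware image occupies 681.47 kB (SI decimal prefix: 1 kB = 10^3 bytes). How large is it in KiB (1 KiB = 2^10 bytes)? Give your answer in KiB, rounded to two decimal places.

681.47 kB = 681.47 × 10^3 bytes = 681,470 bytes
1 KiB = 2^10 bytes = 1,024 bytes
681,470 / 1,024 = 665.50 KiB

665.50 KiB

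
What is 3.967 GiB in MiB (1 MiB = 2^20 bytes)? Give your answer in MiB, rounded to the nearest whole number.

3.967 GiB × 1,073,741,824 bytes/GiB = 4,259,533,815.808 bytes
1 MiB = 2^20 bytes = 1,048,576 bytes
4,259,533,815.808 / 1,048,576 = 4,062 MiB

4,062 MiB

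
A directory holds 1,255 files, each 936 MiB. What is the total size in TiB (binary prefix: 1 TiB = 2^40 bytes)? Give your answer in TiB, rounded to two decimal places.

Total = 1,255 × 936 MiB = 1,174,680 MiB
= 1,174,680 × 1,048,576 bytes = 1,231,741,255,680 bytes
1 TiB = 1,099,511,627,776 bytes
1,231,741,255,680 / 1,099,511,627,776 = 1.12 TiB

1.12 TiB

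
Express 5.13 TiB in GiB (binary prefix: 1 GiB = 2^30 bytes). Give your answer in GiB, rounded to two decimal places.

5.13 TiB × 1,099,511,627,776 bytes/TiB = 5,640,494,650,490.88 bytes
1 GiB = 2^30 bytes = 1,073,741,824 bytes
5,640,494,650,490.88 / 1,073,741,824 = 5,253.12 GiB

5,253.12 GiB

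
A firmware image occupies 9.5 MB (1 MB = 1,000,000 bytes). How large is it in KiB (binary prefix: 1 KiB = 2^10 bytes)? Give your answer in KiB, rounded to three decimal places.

9.5 MB × 1,000,000 bytes/MB = 9,500,000 bytes
1 KiB = 2^10 bytes = 1,024 bytes
9,500,000 / 1,024 = 9,277.344 KiB

9,277.344 KiB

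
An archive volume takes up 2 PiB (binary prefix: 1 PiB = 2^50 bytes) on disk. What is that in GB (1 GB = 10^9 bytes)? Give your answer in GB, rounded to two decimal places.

2,251,799.81 GB

2 PiB = 2 × 2^50 bytes = 2,251,799,813,685,248 bytes
1 GB = 10^9 bytes = 1,000,000,000 bytes
2,251,799,813,685,248 / 1,000,000,000 = 2,251,799.81 GB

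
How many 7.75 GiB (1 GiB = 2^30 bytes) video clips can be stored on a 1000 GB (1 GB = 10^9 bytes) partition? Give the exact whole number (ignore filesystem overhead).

120

Capacity: 1000 GB = 1,000,000,000,000 bytes
Per item: 7.75 GiB = 8,321,499,136 bytes
⌊1,000,000,000,000 / 8,321,499,136⌋ = 120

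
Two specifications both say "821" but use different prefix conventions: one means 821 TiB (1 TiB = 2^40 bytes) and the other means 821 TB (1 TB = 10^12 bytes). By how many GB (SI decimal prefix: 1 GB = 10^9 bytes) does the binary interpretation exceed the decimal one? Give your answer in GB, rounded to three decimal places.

821 TiB = 821 × 1,099,511,627,776 = 902,699,046,404,096 bytes
821 TB = 821 × 1,000,000,000,000 = 821,000,000,000,000 bytes
difference = 81,699,046,404,096 bytes
81,699,046,404,096 / 1,000,000,000 = 81,699.046 GB

81,699.046 GB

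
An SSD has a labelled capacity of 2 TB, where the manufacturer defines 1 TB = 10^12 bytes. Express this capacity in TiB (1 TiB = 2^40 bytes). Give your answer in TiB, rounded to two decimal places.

1.82 TiB

2 TB = 2 × 10^12 bytes = 2,000,000,000,000 bytes
1 TiB = 1,099,511,627,776 bytes
2,000,000,000,000 / 1,099,511,627,776 = 1.82 TiB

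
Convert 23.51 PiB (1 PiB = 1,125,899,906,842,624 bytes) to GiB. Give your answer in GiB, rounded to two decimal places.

24,652,021.76 GiB

23.51 PiB = 23.51 × 2^50 bytes = 26,469,906,809,870,090.24 bytes
1 GiB = 2^30 bytes = 1,073,741,824 bytes
26,469,906,809,870,090.24 / 1,073,741,824 = 24,652,021.76 GiB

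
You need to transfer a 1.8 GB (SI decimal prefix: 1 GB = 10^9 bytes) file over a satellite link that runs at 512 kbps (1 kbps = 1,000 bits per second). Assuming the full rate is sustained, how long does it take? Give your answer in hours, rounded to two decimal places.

1.8 GB = 1,800,000,000 bytes = 14,400,000,000 bits
512 kbps = 512,000 bits/s
time = 14,400,000,000 / 512,000 = 28,125.0000 s
28,125.0000 s / 3600 = 7.81 hours

7.81 hours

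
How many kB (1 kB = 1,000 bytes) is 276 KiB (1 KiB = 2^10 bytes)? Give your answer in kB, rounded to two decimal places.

276 KiB = 276 × 2^10 bytes = 282,624 bytes
1 kB = 10^3 bytes = 1,000 bytes
282,624 / 1,000 = 282.62 kB

282.62 kB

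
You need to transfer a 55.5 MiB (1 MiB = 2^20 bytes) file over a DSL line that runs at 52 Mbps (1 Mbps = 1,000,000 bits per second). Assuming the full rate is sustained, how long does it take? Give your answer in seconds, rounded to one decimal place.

9.0 seconds

55.5 MiB = 58,195,968 bytes = 465,567,744 bits
52 Mbps = 52,000,000 bits/s
time = 465,567,744 / 52,000,000 = 9.0 s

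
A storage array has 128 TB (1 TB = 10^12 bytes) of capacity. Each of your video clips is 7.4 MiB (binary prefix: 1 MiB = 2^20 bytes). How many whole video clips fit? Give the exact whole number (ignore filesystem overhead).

Capacity: 128 TB = 128,000,000,000,000 bytes
Per item: 7.4 MiB = 7,759,462.4 bytes
⌊128,000,000,000,000 / 7,759,462.4⌋ = 16,495,988

16,495,988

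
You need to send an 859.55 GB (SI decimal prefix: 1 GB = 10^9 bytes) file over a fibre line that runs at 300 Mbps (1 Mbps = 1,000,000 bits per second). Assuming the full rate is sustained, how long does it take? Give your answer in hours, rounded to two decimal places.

6.37 hours

859.55 GB = 859,550,000,000 bytes = 6,876,400,000,000 bits
300 Mbps = 300,000,000 bits/s
time = 6,876,400,000,000 / 300,000,000 = 22,921.3333 s
22,921.3333 s / 3600 = 6.37 hours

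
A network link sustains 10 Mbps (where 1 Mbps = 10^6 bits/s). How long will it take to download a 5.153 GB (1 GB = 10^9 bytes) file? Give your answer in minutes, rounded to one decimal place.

5.153 GB = 5,153,000,000 bytes = 41,224,000,000 bits
10 Mbps = 10,000,000 bits/s
time = 41,224,000,000 / 10,000,000 = 4,122.40 s
4,122.40 s / 60 = 68.7 minutes

68.7 minutes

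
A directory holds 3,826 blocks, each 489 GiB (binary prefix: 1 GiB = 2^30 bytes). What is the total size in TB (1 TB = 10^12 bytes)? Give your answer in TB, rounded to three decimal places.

2,008.879 TB

Total = 3,826 × 489 GiB = 1,870,914 GiB
= 1,870,914 × 1,073,741,824 bytes = 2,008,878,610,907,136 bytes
1 TB = 1,000,000,000,000 bytes
2,008,878,610,907,136 / 1,000,000,000,000 = 2,008.879 TB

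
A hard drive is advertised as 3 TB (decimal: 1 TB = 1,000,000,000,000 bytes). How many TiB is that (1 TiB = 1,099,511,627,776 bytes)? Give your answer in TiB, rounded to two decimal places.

3 TB × 1,000,000,000,000 bytes/TB = 3,000,000,000,000 bytes
1 TiB = 2^40 bytes = 1,099,511,627,776 bytes
3,000,000,000,000 / 1,099,511,627,776 = 2.73 TiB

2.73 TiB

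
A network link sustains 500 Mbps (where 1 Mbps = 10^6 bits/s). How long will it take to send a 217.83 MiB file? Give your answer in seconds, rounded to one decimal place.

217.83 MiB = 228,411,310.08 bytes = 1,827,290,480.64 bits
500 Mbps = 500,000,000 bits/s
time = 1,827,290,480.64 / 500,000,000 = 3.7 s

3.7 seconds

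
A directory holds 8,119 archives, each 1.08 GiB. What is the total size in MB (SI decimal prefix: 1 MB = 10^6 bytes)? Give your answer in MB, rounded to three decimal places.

9,415,126.659 MB

Total = 8,119 × 1.08 GiB = 8768.52 GiB
= 8768.52 × 1,073,741,824 bytes = 9,415,126,658,580.48 bytes
1 MB = 1,000,000 bytes
9,415,126,658,580.48 / 1,000,000 = 9,415,126.659 MB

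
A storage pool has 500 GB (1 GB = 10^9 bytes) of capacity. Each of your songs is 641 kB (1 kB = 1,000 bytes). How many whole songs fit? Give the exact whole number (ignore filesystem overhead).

Capacity: 500 GB = 500,000,000,000 bytes
Per item: 641 kB = 641,000 bytes
⌊500,000,000,000 / 641,000⌋ = 780,031

780,031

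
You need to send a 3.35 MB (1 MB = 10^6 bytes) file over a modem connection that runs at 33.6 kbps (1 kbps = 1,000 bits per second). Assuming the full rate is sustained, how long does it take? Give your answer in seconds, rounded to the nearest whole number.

798 seconds

3.35 MB = 3,350,000 bytes = 26,800,000 bits
33.6 kbps = 33,600 bits/s
time = 26,800,000 / 33,600 = 798 s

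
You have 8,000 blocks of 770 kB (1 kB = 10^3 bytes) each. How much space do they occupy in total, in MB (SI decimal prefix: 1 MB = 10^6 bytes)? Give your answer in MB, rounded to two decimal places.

6,160.00 MB

Total = 8,000 × 770 kB = 6,160,000 kB
= 6,160,000 × 1,000 bytes = 6,160,000,000 bytes
1 MB = 1,000,000 bytes
6,160,000,000 / 1,000,000 = 6,160.00 MB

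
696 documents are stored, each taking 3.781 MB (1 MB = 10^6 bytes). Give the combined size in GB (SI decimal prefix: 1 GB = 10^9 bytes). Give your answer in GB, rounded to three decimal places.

Total = 696 × 3.781 MB = 2631.576 MB
= 2631.576 × 1,000,000 bytes = 2,631,576,000 bytes
1 GB = 1,000,000,000 bytes
2,631,576,000 / 1,000,000,000 = 2.632 GB

2.632 GB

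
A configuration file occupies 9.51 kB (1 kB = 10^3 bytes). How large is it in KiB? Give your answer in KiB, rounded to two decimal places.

9.51 kB × 1,000 bytes/kB = 9,510 bytes
1 KiB = 1,024 bytes
9,510 / 1,024 = 9.29 KiB

9.29 KiB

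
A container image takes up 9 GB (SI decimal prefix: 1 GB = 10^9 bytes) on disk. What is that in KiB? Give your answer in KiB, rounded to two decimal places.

8,789,062.50 KiB

9 GB = 9 × 10^9 bytes = 9,000,000,000 bytes
1 KiB = 1,024 bytes
9,000,000,000 / 1,024 = 8,789,062.50 KiB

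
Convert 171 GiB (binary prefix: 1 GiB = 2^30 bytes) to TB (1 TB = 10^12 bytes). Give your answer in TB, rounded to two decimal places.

0.18 TB

171 GiB = 171 × 2^30 bytes = 183,609,851,904 bytes
1 TB = 10^12 bytes = 1,000,000,000,000 bytes
183,609,851,904 / 1,000,000,000,000 = 0.18 TB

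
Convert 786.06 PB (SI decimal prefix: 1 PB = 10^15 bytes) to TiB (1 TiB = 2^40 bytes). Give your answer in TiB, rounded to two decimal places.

714,917.41 TiB

786.06 PB = 786.06 × 10^15 bytes = 786,060,000,000,000,000 bytes
1 TiB = 2^40 bytes = 1,099,511,627,776 bytes
786,060,000,000,000,000 / 1,099,511,627,776 = 714,917.41 TiB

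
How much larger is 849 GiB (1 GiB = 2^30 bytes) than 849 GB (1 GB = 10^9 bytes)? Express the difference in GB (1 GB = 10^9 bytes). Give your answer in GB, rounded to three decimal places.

62.607 GB

849 GiB = 849 × 1,073,741,824 = 911,606,808,576 bytes
849 GB = 849 × 1,000,000,000 = 849,000,000,000 bytes
difference = 62,606,808,576 bytes
62,606,808,576 / 1,000,000,000 = 62.607 GB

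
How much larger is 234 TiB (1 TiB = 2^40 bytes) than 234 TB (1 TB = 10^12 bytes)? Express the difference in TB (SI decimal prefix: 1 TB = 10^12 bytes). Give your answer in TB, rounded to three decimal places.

234 TiB = 234 × 1,099,511,627,776 = 257,285,720,899,584 bytes
234 TB = 234 × 1,000,000,000,000 = 234,000,000,000,000 bytes
difference = 23,285,720,899,584 bytes
23,285,720,899,584 / 1,000,000,000,000 = 23.286 TB

23.286 TB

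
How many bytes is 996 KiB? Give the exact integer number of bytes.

996 × 1,024 = 1,019,904 bytes  (1 KiB = 2^10 bytes)

1,019,904 bytes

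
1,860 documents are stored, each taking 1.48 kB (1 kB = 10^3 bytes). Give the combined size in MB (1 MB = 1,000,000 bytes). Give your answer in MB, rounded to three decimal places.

2.753 MB

Total = 1,860 × 1.48 kB = 2752.8 kB
= 2752.8 × 1,000 bytes = 2,752,800 bytes
1 MB = 1,000,000 bytes
2,752,800 / 1,000,000 = 2.753 MB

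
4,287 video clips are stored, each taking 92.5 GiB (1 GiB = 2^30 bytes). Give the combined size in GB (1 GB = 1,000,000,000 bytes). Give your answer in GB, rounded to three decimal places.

425,789.636 GB

Total = 4,287 × 92.5 GiB = 396547.5 GiB
= 396547.5 × 1,073,741,824 bytes = 425,789,635,952,640 bytes
1 GB = 1,000,000,000 bytes
425,789,635,952,640 / 1,000,000,000 = 425,789.636 GB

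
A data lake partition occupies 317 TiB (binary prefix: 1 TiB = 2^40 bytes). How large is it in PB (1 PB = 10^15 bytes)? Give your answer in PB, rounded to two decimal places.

317 TiB × 1,099,511,627,776 bytes/TiB = 348,545,186,004,992 bytes
1 PB = 10^15 bytes = 1,000,000,000,000,000 bytes
348,545,186,004,992 / 1,000,000,000,000,000 = 0.35 PB

0.35 PB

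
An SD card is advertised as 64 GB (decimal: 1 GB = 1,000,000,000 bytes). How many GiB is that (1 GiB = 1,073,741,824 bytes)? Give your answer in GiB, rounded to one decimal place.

64 GB × 1,000,000,000 bytes/GB = 64,000,000,000 bytes
1 GiB = 1,073,741,824 bytes
64,000,000,000 / 1,073,741,824 = 59.6 GiB

59.6 GiB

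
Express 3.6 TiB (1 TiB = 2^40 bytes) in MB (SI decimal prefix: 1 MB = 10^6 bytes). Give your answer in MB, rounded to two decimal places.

3,958,241.86 MB

3.6 TiB × 1,099,511,627,776 bytes/TiB = 3,958,241,859,993.6 bytes
1 MB = 10^6 bytes = 1,000,000 bytes
3,958,241,859,993.6 / 1,000,000 = 3,958,241.86 MB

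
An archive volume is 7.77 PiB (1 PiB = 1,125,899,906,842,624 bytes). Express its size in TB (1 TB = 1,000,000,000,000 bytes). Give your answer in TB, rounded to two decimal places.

7.77 PiB × 1,125,899,906,842,624 bytes/PiB = 8,748,242,276,167,188.48 bytes
1 TB = 10^12 bytes = 1,000,000,000,000 bytes
8,748,242,276,167,188.48 / 1,000,000,000,000 = 8,748.24 TB

8,748.24 TB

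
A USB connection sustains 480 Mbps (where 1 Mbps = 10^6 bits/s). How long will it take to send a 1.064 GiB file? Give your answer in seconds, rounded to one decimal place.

1.064 GiB = 1,142,461,300.736 bytes = 9,139,690,405.888 bits
480 Mbps = 480,000,000 bits/s
time = 9,139,690,405.888 / 480,000,000 = 19.0 s

19.0 seconds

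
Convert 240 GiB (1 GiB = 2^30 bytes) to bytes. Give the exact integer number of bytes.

240 × 1,073,741,824 = 257,698,037,760 bytes  (1 GiB = 2^30 bytes)

257,698,037,760 bytes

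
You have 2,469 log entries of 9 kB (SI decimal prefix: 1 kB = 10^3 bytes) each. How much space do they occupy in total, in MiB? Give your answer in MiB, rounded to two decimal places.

21.19 MiB

Total = 2,469 × 9 kB = 22,221 kB
= 22,221 × 1,000 bytes = 22,221,000 bytes
1 MiB = 1,048,576 bytes
22,221,000 / 1,048,576 = 21.19 MiB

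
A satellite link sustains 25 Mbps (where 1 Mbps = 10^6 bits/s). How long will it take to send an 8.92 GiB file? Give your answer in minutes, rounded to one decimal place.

51.1 minutes

8.92 GiB = 9,577,777,070.08 bytes = 76,622,216,560.64 bits
25 Mbps = 25,000,000 bits/s
time = 76,622,216,560.64 / 25,000,000 = 3,064.89 s
3,064.89 s / 60 = 51.1 minutes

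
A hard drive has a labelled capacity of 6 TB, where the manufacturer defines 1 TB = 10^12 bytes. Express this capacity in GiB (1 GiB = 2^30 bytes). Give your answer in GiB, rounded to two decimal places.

6 TB × 1,000,000,000,000 bytes/TB = 6,000,000,000,000 bytes
1 GiB = 1,073,741,824 bytes
6,000,000,000,000 / 1,073,741,824 = 5,587.94 GiB

5,587.94 GiB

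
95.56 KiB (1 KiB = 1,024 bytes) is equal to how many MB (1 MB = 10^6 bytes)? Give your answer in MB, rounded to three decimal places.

95.56 KiB × 1,024 bytes/KiB = 97,853.44 bytes
1 MB = 1,000,000 bytes
97,853.44 / 1,000,000 = 0.098 MB

0.098 MB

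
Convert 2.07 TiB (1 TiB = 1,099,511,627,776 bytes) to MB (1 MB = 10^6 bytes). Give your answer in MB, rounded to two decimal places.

2,275,989.07 MB

2.07 TiB = 2.07 × 2^40 bytes = 2,275,989,069,496.32 bytes
1 MB = 10^6 bytes = 1,000,000 bytes
2,275,989,069,496.32 / 1,000,000 = 2,275,989.07 MB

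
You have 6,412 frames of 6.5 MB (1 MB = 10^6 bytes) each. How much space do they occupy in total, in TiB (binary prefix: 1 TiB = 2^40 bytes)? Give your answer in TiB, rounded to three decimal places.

Total = 6,412 × 6.5 MB = 41,678 MB
= 41,678 × 1,000,000 bytes = 41,678,000,000 bytes
1 TiB = 1,099,511,627,776 bytes
41,678,000,000 / 1,099,511,627,776 = 0.038 TiB

0.038 TiB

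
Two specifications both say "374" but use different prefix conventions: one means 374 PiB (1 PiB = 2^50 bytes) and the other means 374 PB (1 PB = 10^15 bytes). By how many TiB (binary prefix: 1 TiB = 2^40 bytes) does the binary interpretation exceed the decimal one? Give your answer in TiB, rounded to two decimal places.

374 PiB = 374 × 1,125,899,906,842,624 = 421,086,565,159,141,376 bytes
374 PB = 374 × 1,000,000,000,000,000 = 374,000,000,000,000,000 bytes
difference = 47,086,565,159,141,376 bytes
47,086,565,159,141,376 / 1,099,511,627,776 = 42,824.98 TiB

42,824.98 TiB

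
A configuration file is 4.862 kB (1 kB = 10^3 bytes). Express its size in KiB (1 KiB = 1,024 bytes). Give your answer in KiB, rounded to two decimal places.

4.75 KiB

4.862 kB = 4.862 × 10^3 bytes = 4,862 bytes
1 KiB = 2^10 bytes = 1,024 bytes
4,862 / 1,024 = 4.75 KiB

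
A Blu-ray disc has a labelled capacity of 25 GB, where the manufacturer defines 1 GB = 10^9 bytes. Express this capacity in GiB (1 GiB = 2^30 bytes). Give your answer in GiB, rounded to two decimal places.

23.28 GiB

25 GB × 1,000,000,000 bytes/GB = 25,000,000,000 bytes
1 GiB = 1,073,741,824 bytes
25,000,000,000 / 1,073,741,824 = 23.28 GiB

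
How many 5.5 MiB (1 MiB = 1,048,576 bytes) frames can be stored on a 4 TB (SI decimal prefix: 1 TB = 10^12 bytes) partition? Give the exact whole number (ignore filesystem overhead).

693,581

Capacity: 4 TB = 4,000,000,000,000 bytes
Per item: 5.5 MiB = 5,767,168 bytes
⌊4,000,000,000,000 / 5,767,168⌋ = 693,581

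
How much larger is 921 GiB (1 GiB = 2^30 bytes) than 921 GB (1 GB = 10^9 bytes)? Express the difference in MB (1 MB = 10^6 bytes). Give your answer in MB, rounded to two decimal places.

67,916.22 MB

921 GiB = 921 × 1,073,741,824 = 988,916,219,904 bytes
921 GB = 921 × 1,000,000,000 = 921,000,000,000 bytes
difference = 67,916,219,904 bytes
67,916,219,904 / 1,000,000 = 67,916.22 MB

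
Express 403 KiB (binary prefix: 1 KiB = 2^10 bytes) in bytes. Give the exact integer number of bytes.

412,672 bytes

403 × 1,024 = 412,672 bytes  (1 KiB = 2^10 bytes)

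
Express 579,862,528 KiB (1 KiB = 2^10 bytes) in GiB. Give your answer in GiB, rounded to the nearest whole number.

553 GiB

579,862,528 KiB × 1,024 bytes/KiB = 593,779,228,672 bytes
1 GiB = 1,073,741,824 bytes
593,779,228,672 / 1,073,741,824 = 553 GiB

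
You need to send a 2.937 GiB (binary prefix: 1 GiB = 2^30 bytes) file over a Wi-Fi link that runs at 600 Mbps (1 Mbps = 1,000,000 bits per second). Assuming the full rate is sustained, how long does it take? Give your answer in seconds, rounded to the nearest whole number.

42 seconds

2.937 GiB = 3,153,579,737.088 bytes = 25,228,637,896.704 bits
600 Mbps = 600,000,000 bits/s
time = 25,228,637,896.704 / 600,000,000 = 42 s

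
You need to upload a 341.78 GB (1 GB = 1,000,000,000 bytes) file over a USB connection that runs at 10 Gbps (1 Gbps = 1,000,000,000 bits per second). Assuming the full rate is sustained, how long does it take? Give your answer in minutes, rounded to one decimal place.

4.6 minutes

341.78 GB = 341,780,000,000 bytes = 2,734,240,000,000 bits
10 Gbps = 10,000,000,000 bits/s
time = 2,734,240,000,000 / 10,000,000,000 = 273.42 s
273.42 s / 60 = 4.6 minutes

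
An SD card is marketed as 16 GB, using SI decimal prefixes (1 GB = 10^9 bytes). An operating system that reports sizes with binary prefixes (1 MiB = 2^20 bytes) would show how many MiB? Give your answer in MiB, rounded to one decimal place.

15,258.8 MiB

16 GB = 16 × 10^9 bytes = 16,000,000,000 bytes
1 MiB = 1,048,576 bytes
16,000,000,000 / 1,048,576 = 15,258.8 MiB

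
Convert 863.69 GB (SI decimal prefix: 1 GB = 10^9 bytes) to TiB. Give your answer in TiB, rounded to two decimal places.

863.69 GB = 863.69 × 10^9 bytes = 863,690,000,000 bytes
1 TiB = 2^40 bytes = 1,099,511,627,776 bytes
863,690,000,000 / 1,099,511,627,776 = 0.79 TiB

0.79 TiB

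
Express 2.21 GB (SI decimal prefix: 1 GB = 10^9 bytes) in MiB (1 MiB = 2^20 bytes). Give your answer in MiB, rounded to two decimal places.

2.21 GB × 1,000,000,000 bytes/GB = 2,210,000,000 bytes
1 MiB = 2^20 bytes = 1,048,576 bytes
2,210,000,000 / 1,048,576 = 2,107.62 MiB

2,107.62 MiB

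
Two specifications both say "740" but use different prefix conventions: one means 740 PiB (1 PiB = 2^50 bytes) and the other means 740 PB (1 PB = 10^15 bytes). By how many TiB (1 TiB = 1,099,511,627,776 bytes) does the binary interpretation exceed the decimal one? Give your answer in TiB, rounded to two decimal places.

84,733.92 TiB

740 PiB = 740 × 1,125,899,906,842,624 = 833,165,931,063,541,760 bytes
740 PB = 740 × 1,000,000,000,000,000 = 740,000,000,000,000,000 bytes
difference = 93,165,931,063,541,760 bytes
93,165,931,063,541,760 / 1,099,511,627,776 = 84,733.92 TiB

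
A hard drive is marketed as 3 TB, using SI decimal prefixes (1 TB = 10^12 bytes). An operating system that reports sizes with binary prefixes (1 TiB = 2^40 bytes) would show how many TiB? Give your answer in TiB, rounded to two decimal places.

3 TB × 1,000,000,000,000 bytes/TB = 3,000,000,000,000 bytes
1 TiB = 2^40 bytes = 1,099,511,627,776 bytes
3,000,000,000,000 / 1,099,511,627,776 = 2.73 TiB

2.73 TiB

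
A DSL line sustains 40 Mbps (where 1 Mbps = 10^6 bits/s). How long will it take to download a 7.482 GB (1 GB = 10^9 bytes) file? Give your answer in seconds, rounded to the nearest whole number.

1,496 seconds

7.482 GB = 7,482,000,000 bytes = 59,856,000,000 bits
40 Mbps = 40,000,000 bits/s
time = 59,856,000,000 / 40,000,000 = 1,496 s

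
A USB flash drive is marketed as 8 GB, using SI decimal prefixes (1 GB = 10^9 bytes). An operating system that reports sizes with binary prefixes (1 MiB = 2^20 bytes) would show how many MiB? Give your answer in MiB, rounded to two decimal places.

8 GB = 8 × 10^9 bytes = 8,000,000,000 bytes
1 MiB = 2^20 bytes = 1,048,576 bytes
8,000,000,000 / 1,048,576 = 7,629.39 MiB

7,629.39 MiB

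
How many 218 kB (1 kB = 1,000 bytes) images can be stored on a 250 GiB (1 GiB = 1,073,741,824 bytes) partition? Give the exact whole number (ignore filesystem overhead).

1,231,355

Capacity: 250 GiB = 268,435,456,000 bytes
Per item: 218 kB = 218,000 bytes
⌊268,435,456,000 / 218,000⌋ = 1,231,355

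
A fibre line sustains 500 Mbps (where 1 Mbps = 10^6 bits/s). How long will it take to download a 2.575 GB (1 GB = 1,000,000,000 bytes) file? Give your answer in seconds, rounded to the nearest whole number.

41 seconds

2.575 GB = 2,575,000,000 bytes = 20,600,000,000 bits
500 Mbps = 500,000,000 bits/s
time = 20,600,000,000 / 500,000,000 = 41 s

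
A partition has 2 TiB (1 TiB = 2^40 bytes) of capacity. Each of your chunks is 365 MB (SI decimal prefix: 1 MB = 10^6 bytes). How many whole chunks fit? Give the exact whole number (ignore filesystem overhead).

Capacity: 2 TiB = 2,199,023,255,552 bytes
Per item: 365 MB = 365,000,000 bytes
⌊2,199,023,255,552 / 365,000,000⌋ = 6,024

6,024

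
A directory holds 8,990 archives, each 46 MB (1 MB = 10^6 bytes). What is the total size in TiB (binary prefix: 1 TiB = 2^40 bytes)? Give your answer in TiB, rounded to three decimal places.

0.376 TiB

Total = 8,990 × 46 MB = 413,540 MB
= 413,540 × 1,000,000 bytes = 413,540,000,000 bytes
1 TiB = 1,099,511,627,776 bytes
413,540,000,000 / 1,099,511,627,776 = 0.376 TiB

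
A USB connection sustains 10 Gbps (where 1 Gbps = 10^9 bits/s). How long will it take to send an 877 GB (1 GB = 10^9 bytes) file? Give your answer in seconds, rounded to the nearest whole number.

877 GB = 877,000,000,000 bytes = 7,016,000,000,000 bits
10 Gbps = 10,000,000,000 bits/s
time = 7,016,000,000,000 / 10,000,000,000 = 702 s

702 seconds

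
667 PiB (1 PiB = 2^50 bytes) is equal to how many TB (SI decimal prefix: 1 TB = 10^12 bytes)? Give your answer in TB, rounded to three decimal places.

667 PiB = 667 × 2^50 bytes = 750,975,237,864,030,208 bytes
1 TB = 10^12 bytes = 1,000,000,000,000 bytes
750,975,237,864,030,208 / 1,000,000,000,000 = 750,975.238 TB

750,975.238 TB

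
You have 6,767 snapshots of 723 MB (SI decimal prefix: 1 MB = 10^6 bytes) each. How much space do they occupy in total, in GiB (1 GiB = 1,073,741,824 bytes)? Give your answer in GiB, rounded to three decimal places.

Total = 6,767 × 723 MB = 4,892,541 MB
= 4,892,541 × 1,000,000 bytes = 4,892,541,000,000 bytes
1 GiB = 1,073,741,824 bytes
4,892,541,000,000 / 1,073,741,824 = 4,556.534 GiB

4,556.534 GiB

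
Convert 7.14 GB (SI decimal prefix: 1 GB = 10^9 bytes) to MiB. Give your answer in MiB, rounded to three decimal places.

6,809.235 MiB

7.14 GB × 1,000,000,000 bytes/GB = 7,140,000,000 bytes
1 MiB = 1,048,576 bytes
7,140,000,000 / 1,048,576 = 6,809.235 MiB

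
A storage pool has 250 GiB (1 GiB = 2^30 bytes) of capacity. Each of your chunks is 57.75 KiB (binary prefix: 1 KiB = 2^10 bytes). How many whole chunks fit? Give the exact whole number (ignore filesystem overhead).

4,539,290

Capacity: 250 GiB = 268,435,456,000 bytes
Per item: 57.75 KiB = 59,136 bytes
⌊268,435,456,000 / 59,136⌋ = 4,539,290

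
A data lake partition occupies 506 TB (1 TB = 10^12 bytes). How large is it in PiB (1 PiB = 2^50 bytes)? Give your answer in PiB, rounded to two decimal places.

0.45 PiB

506 TB = 506 × 10^12 bytes = 506,000,000,000,000 bytes
1 PiB = 1,125,899,906,842,624 bytes
506,000,000,000,000 / 1,125,899,906,842,624 = 0.45 PiB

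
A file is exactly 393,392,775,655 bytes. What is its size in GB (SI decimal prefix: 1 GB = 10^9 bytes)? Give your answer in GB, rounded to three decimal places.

393.393 GB

393,392,775,655 bytes given.
1 GB = 10^9 bytes = 1,000,000,000 bytes
393,392,775,655 / 1,000,000,000 = 393.393 GB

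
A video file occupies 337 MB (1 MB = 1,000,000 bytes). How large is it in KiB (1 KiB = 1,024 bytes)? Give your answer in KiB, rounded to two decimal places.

337 MB = 337 × 10^6 bytes = 337,000,000 bytes
1 KiB = 2^10 bytes = 1,024 bytes
337,000,000 / 1,024 = 329,101.56 KiB

329,101.56 KiB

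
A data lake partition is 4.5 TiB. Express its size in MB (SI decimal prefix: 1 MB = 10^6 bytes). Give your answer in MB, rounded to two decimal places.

4.5 TiB = 4.5 × 2^40 bytes = 4,947,802,324,992 bytes
1 MB = 1,000,000 bytes
4,947,802,324,992 / 1,000,000 = 4,947,802.32 MB

4,947,802.32 MB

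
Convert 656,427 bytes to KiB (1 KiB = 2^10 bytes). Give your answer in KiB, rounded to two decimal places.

641.04 KiB

656,427 bytes given.
1 KiB = 2^10 bytes = 1,024 bytes
656,427 / 1,024 = 641.04 KiB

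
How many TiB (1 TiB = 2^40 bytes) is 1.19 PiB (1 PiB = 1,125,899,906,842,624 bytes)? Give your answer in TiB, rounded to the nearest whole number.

1.19 PiB = 1.19 × 2^50 bytes = 1,339,820,889,142,722.56 bytes
1 TiB = 2^40 bytes = 1,099,511,627,776 bytes
1,339,820,889,142,722.56 / 1,099,511,627,776 = 1,219 TiB

1,219 TiB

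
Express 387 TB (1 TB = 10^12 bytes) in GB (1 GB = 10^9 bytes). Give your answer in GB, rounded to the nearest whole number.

387,000 GB

387 TB × 1,000,000,000,000 bytes/TB = 387,000,000,000,000 bytes
1 GB = 1,000,000,000 bytes
387,000,000,000,000 / 1,000,000,000 = 387,000 GB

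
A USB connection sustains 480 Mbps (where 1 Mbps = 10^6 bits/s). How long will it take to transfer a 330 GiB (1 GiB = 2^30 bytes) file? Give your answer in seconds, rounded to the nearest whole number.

330 GiB = 354,334,801,920 bytes = 2,834,678,415,360 bits
480 Mbps = 480,000,000 bits/s
time = 2,834,678,415,360 / 480,000,000 = 5,906 s

5,906 seconds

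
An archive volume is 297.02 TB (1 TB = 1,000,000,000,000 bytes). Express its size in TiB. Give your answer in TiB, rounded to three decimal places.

270.138 TiB

297.02 TB × 1,000,000,000,000 bytes/TB = 297,020,000,000,000 bytes
1 TiB = 2^40 bytes = 1,099,511,627,776 bytes
297,020,000,000,000 / 1,099,511,627,776 = 270.138 TiB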